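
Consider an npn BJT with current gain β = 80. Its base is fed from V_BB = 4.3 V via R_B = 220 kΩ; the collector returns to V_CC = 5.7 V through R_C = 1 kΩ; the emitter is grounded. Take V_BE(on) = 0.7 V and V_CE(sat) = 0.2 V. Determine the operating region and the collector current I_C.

active; I_C ≈ 1.3 mA

Assume active. Base-emitter loop: I_B = (V_BB − V_BE)/R_B = (4.3 − 0.7)/220 = 0.0164 mA.
I_C = β·I_B = 80×0.0164 = 1.31 mA.
V_CE = V_CC − I_C·R_C = 5.7 − 1.31×1 = 4.39 V > V_CE(sat), so the active-region assumption holds.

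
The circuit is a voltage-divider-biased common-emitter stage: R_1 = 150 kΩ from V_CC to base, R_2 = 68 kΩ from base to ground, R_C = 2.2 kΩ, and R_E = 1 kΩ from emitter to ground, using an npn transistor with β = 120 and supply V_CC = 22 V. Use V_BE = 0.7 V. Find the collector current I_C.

Thevenize the base divider: V_Th = V_CC·R_2/(R_1+R_2) = 22×68/218 = 6.86 V, R_Th = R_1‖R_2 = 46.8 kΩ.
Base-emitter loop: V_Th = I_B·R_Th + V_BE + (β+1)I_B·R_E, so I_B = (6.86 − 0.7) / (46.8 + 121×1) = 0.0367 mA.
I_C = β·I_B = 120×0.0367 = 4.41 mA, and I_E = (β+1)I_B = 4.44 mA.
V_CE = V_CC − I_C·R_C − I_E·R_E = 22 − 4.41×2.2 − 4.44×1 = 7.86 V.
V_CE = 7.86 V > 0.2 V confirms active-region operation.

I_C ≈ 4.4 mA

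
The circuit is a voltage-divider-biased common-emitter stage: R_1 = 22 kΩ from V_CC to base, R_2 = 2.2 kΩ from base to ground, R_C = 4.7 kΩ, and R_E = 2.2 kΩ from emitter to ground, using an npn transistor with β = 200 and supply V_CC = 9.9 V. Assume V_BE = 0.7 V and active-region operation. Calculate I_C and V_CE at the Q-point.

I_C ≈ 0.09 mA, V_CE ≈ 9.3 V

Thevenize the base divider: V_Th = V_CC·R_2/(R_1+R_2) = 9.9×2.2/24.2 = 0.9 V, R_Th = R_1‖R_2 = 2 kΩ.
Base-emitter loop: V_Th = I_B·R_Th + V_BE + (β+1)I_B·R_E, so I_B = (0.9 − 0.7) / (2 + 201×2.2) = 0.00045 mA.
I_C = β·I_B = 200×0.00045 = 0.09 mA, and I_E = (β+1)I_B = 0.0905 mA.
V_CE = V_CC − I_C·R_C − I_E·R_E = 9.9 − 0.09×4.7 − 0.0905×2.2 = 9.28 V.
V_CE = 9.28 V > 0.2 V confirms active-region operation.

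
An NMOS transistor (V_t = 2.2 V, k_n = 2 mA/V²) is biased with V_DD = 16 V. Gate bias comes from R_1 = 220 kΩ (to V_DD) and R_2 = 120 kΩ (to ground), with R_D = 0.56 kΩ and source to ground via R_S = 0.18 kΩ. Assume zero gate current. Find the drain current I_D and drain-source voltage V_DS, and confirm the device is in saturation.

I_D ≈ 5.8 mA, V_DS ≈ 12 V

V_G = V_DD·R_2/(R_1+R_2) = 16×120/340 = 5.65 V.
Assume saturation: I_D = (k_n/2)(V_GS − V_t)² with V_GS = V_G − I_D·R_S = 5.65 − 0.18·I_D.
Substituting gives 0.0324·I_D² − 2.24·I_D + 11.9 = 0, with roots I_D = 5.79 or 63.4 mA.
The root I_D = 63.4 mA gives V_GS = -5.76 V ≤ V_t, so take I_D = 5.79 mA.
Then V_GS = 4.61 V and V_DS = V_DD − I_D(R_D+R_S) = 16 − 5.79×0.74 = 11.7 V.
Saturation requires V_DS ≥ V_GS − V_t = 2.41 V; 11.7 ≥ 2.41 ✓.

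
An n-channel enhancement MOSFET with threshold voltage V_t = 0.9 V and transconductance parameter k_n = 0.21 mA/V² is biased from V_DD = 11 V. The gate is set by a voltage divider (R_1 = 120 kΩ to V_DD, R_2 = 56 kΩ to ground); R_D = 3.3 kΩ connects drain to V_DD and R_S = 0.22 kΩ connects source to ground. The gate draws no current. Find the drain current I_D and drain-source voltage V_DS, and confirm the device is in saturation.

I_D ≈ 0.64 mA, V_DS ≈ 8.8 V

V_G = V_DD·R_2/(R_1+R_2) = 11×56/176 = 3.5 V.
Assume saturation: I_D = (k_n/2)(V_GS − V_t)² with V_GS = V_G − I_D·R_S = 3.5 − 0.22·I_D.
Substituting gives 0.00508·I_D² − 1.12·I_D + 0.71 = 0, with roots I_D = 0.636 or 220 mA.
The root I_D = 220 mA gives V_GS = -44.9 V ≤ V_t, so take I_D = 0.636 mA.
Then V_GS = 3.36 V and V_DS = V_DD − I_D(R_D+R_S) = 11 − 0.636×3.52 = 8.76 V.
Saturation requires V_DS ≥ V_GS − V_t = 2.46 V; 8.76 ≥ 2.46 ✓.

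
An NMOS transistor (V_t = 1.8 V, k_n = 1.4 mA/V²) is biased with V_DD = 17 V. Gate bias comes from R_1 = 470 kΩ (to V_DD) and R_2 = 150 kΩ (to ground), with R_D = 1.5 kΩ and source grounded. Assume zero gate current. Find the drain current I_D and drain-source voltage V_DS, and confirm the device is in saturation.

I_D ≈ 3.7 mA, V_DS ≈ 11 V

V_G = V_DD·R_2/(R_1+R_2) = 17×150/620 = 4.11 V. With the source grounded, V_GS = V_G = 4.11 V.
Assume saturation: I_D = (k_n/2)(V_GS − V_t)² = (1.4/2)×(4.11 − 1.8)² = 0.7×2.31² = 3.74 mA.
V_DS = V_DD − I_D·R_D = 17 − 3.74×1.5 = 11.4 V.
Saturation requires V_DS ≥ V_GS − V_t = 2.31 V; 11.4 ≥ 2.31 ✓.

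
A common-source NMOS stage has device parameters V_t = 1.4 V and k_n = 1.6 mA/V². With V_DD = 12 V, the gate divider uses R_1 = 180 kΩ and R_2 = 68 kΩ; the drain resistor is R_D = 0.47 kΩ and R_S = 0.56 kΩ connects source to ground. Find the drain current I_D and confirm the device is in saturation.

V_G = V_DD·R_2/(R_1+R_2) = 12×68/248 = 3.29 V.
Assume saturation: I_D = (k_n/2)(V_GS − V_t)² with V_GS = V_G − I_D·R_S = 3.29 − 0.56·I_D.
Substituting gives 0.251·I_D² − 2.69·I_D + 2.86 = 0, with roots I_D = 1.19 or 9.54 mA.
The root I_D = 9.54 mA gives V_GS = -2.05 V ≤ V_t, so take I_D = 1.19 mA.
Then V_GS = 2.62 V and V_DS = V_DD − I_D(R_D+R_S) = 12 − 1.19×1.03 = 10.8 V.
Saturation requires V_DS ≥ V_GS − V_t = 1.22 V; 10.8 ≥ 1.22 ✓.

I_D ≈ 1.2 mA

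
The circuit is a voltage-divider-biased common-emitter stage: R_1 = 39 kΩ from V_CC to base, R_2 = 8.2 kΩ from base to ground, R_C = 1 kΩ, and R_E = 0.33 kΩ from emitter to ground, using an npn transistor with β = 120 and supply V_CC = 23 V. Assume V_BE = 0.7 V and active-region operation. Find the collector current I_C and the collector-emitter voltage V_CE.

I_C ≈ 8.5 mA, V_CE ≈ 12 V

Thevenize the base divider: V_Th = V_CC·R_2/(R_1+R_2) = 23×8.2/47.2 = 4 V, R_Th = R_1‖R_2 = 6.78 kΩ.
Base-emitter loop: V_Th = I_B·R_Th + V_BE + (β+1)I_B·R_E, so I_B = (4 − 0.7) / (6.78 + 121×0.33) = 0.0706 mA.
I_C = β·I_B = 120×0.0706 = 8.47 mA, and I_E = (β+1)I_B = 8.54 mA.
V_CE = V_CC − I_C·R_C − I_E·R_E = 23 − 8.47×1 − 8.54×0.33 = 11.7 V.
V_CE = 11.7 V > 0.2 V confirms active-region operation.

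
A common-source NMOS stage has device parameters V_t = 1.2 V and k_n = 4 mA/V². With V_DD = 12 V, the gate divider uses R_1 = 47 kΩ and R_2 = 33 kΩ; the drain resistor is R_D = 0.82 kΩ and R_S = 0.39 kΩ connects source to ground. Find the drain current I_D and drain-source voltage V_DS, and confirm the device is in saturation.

I_D ≈ 5.4 mA, V_DS ≈ 5.5 V

V_G = V_DD·R_2/(R_1+R_2) = 12×33/80 = 4.95 V.
Assume saturation: I_D = (k_n/2)(V_GS − V_t)² with V_GS = V_G − I_D·R_S = 4.95 − 0.39·I_D.
Substituting gives 0.304·I_D² − 6.85·I_D + 28.1 = 0, with roots I_D = 5.4 or 17.1 mA.
The root I_D = 17.1 mA gives V_GS = -1.73 V ≤ V_t, so take I_D = 5.4 mA.
Then V_GS = 2.84 V and V_DS = V_DD − I_D(R_D+R_S) = 12 − 5.4×1.21 = 5.46 V.
Saturation requires V_DS ≥ V_GS − V_t = 1.64 V; 5.46 ≥ 1.64 ✓.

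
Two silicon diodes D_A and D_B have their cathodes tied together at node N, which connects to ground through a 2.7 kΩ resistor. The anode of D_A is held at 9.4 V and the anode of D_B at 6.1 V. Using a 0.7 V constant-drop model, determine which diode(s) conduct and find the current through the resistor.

Only D_A conducts; I_R ≈ 3.2 mA

Assume both conduct. Then node N would need to be at both 9.4−0.7 = 8.7 V and 6.1−0.7 = 5.4 V, which is impossible.
Assume only D_A conducts: V_N = 9.4 − 0.7 = 8.7 V, so I_R = 8.7/2.7 = 3.22 mA.
Check D_B: its anode-to-cathode voltage is 6.1 − 8.7 = -2.6 V < 0.7 V, so it is off. The assumption is consistent.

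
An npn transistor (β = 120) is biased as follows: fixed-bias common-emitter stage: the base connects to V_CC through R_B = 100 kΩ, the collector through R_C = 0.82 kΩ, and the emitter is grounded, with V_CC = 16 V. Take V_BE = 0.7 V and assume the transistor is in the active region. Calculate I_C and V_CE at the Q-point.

Base loop: V_CC = I_B·R_B + V_BE, so I_B = (16 − 0.7)/100 kΩ = 0.153 mA.
In the active region I_C = β·I_B = 120 × 0.153 = 18.4 mA.
Collector loop: V_CE = V_CC − I_C·R_C = 16 − 18.4×0.82 = 0.945 V.
Since V_CE = 0.945 V > V_CE(sat) ≈ 0.2 V, the transistor is in the active region as assumed.

I_C ≈ 18 mA, V_CE ≈ 0.94 V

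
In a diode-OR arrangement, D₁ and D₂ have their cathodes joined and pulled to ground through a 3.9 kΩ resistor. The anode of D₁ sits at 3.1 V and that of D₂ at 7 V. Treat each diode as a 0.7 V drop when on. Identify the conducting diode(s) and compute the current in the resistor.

Assume both conduct. Then node N would need to be at both 3.1−0.7 = 2.4 V and 7−0.7 = 6.3 V, which is impossible.
Assume only D₂ conducts: V_N = 7 − 0.7 = 6.3 V, so I_R = 6.3/3.9 = 1.62 mA.
Check D₁: its anode-to-cathode voltage is 3.1 − 6.3 = -3.2 V < 0.7 V, so it is off. The assumption is consistent.

Only D₂ conducts; I_R ≈ 1.6 mA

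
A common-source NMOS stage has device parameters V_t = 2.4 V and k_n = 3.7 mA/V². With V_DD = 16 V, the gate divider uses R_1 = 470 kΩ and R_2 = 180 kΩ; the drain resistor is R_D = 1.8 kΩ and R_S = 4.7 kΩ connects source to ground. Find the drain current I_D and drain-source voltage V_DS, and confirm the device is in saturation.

V_G = V_DD·R_2/(R_1+R_2) = 16×180/650 = 4.43 V.
Assume saturation: I_D = (k_n/2)(V_GS − V_t)² with V_GS = V_G − I_D·R_S = 4.43 − 4.7·I_D.
Substituting gives 40.9·I_D² − 36.3·I_D + 7.63 = 0, with roots I_D = 0.341 or 0.548 mA.
The root I_D = 0.548 mA gives V_GS = 1.86 V ≤ V_t, so take I_D = 0.341 mA.
Then V_GS = 2.83 V and V_DS = V_DD − I_D(R_D+R_S) = 16 − 0.341×6.5 = 13.8 V.
Saturation requires V_DS ≥ V_GS − V_t = 0.429 V; 13.8 ≥ 0.429 ✓.

I_D ≈ 0.34 mA, V_DS ≈ 14 V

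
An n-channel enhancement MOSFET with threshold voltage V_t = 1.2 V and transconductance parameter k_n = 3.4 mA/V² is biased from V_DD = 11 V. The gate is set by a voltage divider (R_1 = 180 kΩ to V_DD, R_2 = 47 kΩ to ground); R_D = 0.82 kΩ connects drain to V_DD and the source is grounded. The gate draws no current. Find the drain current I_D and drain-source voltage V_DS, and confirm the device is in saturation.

I_D ≈ 2 mA, V_DS ≈ 9.4 V

V_G = V_DD·R_2/(R_1+R_2) = 11×47/227 = 2.28 V. With the source grounded, V_GS = V_G = 2.28 V.
Assume saturation: I_D = (k_n/2)(V_GS − V_t)² = (3.4/2)×(2.28 − 1.2)² = 1.7×1.08² = 1.97 mA.
V_DS = V_DD − I_D·R_D = 11 − 1.97×0.82 = 9.38 V.
Saturation requires V_DS ≥ V_GS − V_t = 1.08 V; 9.38 ≥ 1.08 ✓.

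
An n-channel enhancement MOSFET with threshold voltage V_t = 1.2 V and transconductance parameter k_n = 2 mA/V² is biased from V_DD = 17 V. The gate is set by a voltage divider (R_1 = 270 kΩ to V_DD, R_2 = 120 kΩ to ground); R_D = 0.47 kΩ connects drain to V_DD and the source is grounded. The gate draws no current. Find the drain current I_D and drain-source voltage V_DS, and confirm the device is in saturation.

V_G = V_DD·R_2/(R_1+R_2) = 17×120/390 = 5.23 V. With the source grounded, V_GS = V_G = 5.23 V.
Assume saturation: I_D = (k_n/2)(V_GS − V_t)² = (2/2)×(5.23 − 1.2)² = 1×4.03² = 16.2 mA.
V_DS = V_DD − I_D·R_D = 17 − 16.2×0.47 = 9.36 V.
Saturation requires V_DS ≥ V_GS − V_t = 4.03 V; 9.36 ≥ 4.03 ✓.

I_D ≈ 16 mA, V_DS ≈ 9.4 V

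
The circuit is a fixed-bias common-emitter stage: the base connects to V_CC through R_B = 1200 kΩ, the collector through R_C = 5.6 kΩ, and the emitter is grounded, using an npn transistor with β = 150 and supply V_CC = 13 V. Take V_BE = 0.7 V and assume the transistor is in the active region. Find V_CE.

V_CE ≈ 4.4 V

Base loop: V_CC = I_B·R_B + V_BE, so I_B = (13 − 0.7)/1200 kΩ = 0.0103 mA.
In the active region I_C = β·I_B = 150 × 0.0103 = 1.54 mA.
Collector loop: V_CE = V_CC − I_C·R_C = 13 − 1.54×5.6 = 4.39 V.
Since V_CE = 4.39 V > V_CE(sat) ≈ 0.2 V, the transistor is in the active region as assumed.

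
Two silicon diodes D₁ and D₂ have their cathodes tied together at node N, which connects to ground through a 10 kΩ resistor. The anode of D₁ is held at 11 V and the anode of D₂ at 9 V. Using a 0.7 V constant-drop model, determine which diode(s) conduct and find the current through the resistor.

Only D₁ conducts; I_R ≈ 1 mA

Assume both conduct. Then node N would need to be at both 11−0.7 = 10.3 V and 9−0.7 = 8.3 V, which is impossible.
Assume only D₁ conducts: V_N = 11 − 0.7 = 10.3 V, so I_R = 10.3/10 = 1.03 mA.
Check D₂: its anode-to-cathode voltage is 9 − 10.3 = -1.3 V < 0.7 V, so it is off. The assumption is consistent.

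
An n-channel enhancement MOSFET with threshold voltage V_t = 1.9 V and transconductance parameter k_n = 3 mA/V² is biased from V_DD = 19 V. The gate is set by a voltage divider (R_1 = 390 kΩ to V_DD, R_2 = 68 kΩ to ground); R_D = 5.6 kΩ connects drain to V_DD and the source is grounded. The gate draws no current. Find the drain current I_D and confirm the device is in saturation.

V_G = V_DD·R_2/(R_1+R_2) = 19×68/458 = 2.82 V. With the source grounded, V_GS = V_G = 2.82 V.
Assume saturation: I_D = (k_n/2)(V_GS − V_t)² = (3/2)×(2.82 − 1.9)² = 1.5×0.921² = 1.27 mA.
V_DS = V_DD − I_D·R_D = 19 − 1.27×5.6 = 11.9 V.
Saturation requires V_DS ≥ V_GS − V_t = 0.921 V; 11.9 ≥ 0.921 ✓.

I_D ≈ 1.3 mA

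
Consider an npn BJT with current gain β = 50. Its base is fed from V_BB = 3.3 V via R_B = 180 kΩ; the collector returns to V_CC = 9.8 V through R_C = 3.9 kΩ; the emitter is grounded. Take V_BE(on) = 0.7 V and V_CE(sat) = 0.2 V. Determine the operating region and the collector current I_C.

Assume active. Base-emitter loop: I_B = (V_BB − V_BE)/R_B = (3.3 − 0.7)/180 = 0.0144 mA.
I_C = β·I_B = 50×0.0144 = 0.722 mA.
V_CE = V_CC − I_C·R_C = 9.8 − 0.722×3.9 = 6.98 V > V_CE(sat), so the active-region assumption holds.

active; I_C ≈ 0.72 mA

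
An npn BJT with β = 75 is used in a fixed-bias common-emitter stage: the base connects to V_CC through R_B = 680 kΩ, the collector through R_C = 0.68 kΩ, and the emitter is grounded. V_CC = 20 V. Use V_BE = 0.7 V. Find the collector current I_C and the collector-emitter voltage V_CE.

I_C ≈ 2.1 mA, V_CE ≈ 19 V

Base loop: V_CC = I_B·R_B + V_BE, so I_B = (20 − 0.7)/680 kΩ = 0.0284 mA.
In the active region I_C = β·I_B = 75 × 0.0284 = 2.13 mA.
Collector loop: V_CE = V_CC − I_C·R_C = 20 − 2.13×0.68 = 18.6 V.
Since V_CE = 18.6 V > V_CE(sat) ≈ 0.2 V, the transistor is in the active region as assumed.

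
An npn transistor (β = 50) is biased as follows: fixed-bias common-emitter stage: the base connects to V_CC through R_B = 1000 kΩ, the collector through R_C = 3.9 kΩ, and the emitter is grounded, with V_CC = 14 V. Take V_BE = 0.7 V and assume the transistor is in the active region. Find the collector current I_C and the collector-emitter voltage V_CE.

Base loop: V_CC = I_B·R_B + V_BE, so I_B = (14 − 0.7)/1000 kΩ = 0.0133 mA.
In the active region I_C = β·I_B = 50 × 0.0133 = 0.665 mA.
Collector loop: V_CE = V_CC − I_C·R_C = 14 − 0.665×3.9 = 11.4 V.
Since V_CE = 11.4 V > V_CE(sat) ≈ 0.2 V, the transistor is in the active region as assumed.

I_C ≈ 0.67 mA, V_CE ≈ 11 V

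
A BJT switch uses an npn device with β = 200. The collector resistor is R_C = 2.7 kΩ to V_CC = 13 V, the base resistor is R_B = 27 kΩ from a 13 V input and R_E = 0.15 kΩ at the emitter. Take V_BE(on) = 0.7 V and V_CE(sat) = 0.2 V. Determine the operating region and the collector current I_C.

saturation; I_C ≈ 4.5 mA

Assume active: I_B = (13 − 0.7)/(27 + 201×0.15) = 0.215 mA, I_C = β·I_B = 43 mA.
Then V_CE = 13 − 43×2.7 − 43.3×0.15 = -110 V < 0.2 V — the active assumption fails.
Re-solve with V_CE = 0.2 V. KCL at the emitter: V_E/R_E = (V_BB−0.7−V_E)/R_B + (V_CC−0.2−V_E)/R_C, giving V_E = 0.735 V.
I_C = (V_CC − 0.2 − V_E)/R_C = (12.8 − 0.735)/2.7 = 4.47 mA.
Check: I_B = (12.3 − 0.735)/27 = 0.428 mA, and β·I_B = 85.7 mA > I_C, confirming saturation.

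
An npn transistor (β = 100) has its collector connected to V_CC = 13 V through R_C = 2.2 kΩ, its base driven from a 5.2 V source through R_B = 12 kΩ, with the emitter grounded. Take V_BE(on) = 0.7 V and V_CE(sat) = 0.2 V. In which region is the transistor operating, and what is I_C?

Assume active: I_B = (5.2 − 0.7)/12 = 0.375 mA, giving I_C = β·I_B = 37.5 mA.
But then V_CE = 13 − 37.5×2.2 = -69.5 V < V_CE(sat) = 0.2 V — impossible in the active region.
So the transistor is saturated. With V_CE = 0.2 V, I_C = (V_CC − 0.2)/R_C = 12.8/2.2 = 5.82 mA.
Check: β·I_B = 37.5 mA > I_C = 5.82 mA, confirming saturation.

saturation; I_C ≈ 5.8 mA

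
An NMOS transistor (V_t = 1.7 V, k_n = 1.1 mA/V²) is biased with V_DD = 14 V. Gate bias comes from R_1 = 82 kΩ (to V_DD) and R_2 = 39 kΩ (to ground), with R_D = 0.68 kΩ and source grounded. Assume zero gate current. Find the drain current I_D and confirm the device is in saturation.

V_G = V_DD·R_2/(R_1+R_2) = 14×39/121 = 4.51 V. With the source grounded, V_GS = V_G = 4.51 V.
Assume saturation: I_D = (k_n/2)(V_GS − V_t)² = (1.1/2)×(4.51 − 1.7)² = 0.55×2.81² = 4.35 mA.
V_DS = V_DD − I_D·R_D = 14 − 4.35×0.68 = 11 V.
Saturation requires V_DS ≥ V_GS − V_t = 2.81 V; 11 ≥ 2.81 ✓.

I_D ≈ 4.4 mA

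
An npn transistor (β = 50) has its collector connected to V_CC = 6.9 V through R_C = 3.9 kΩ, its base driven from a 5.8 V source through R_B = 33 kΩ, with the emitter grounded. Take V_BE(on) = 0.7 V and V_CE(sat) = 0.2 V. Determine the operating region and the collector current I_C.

saturation; I_C ≈ 1.7 mA

Assume active: I_B = (5.8 − 0.7)/33 = 0.155 mA, giving I_C = β·I_B = 7.73 mA.
But then V_CE = 6.9 − 7.73×3.9 = -23.2 V < V_CE(sat) = 0.2 V — impossible in the active region.
So the transistor is saturated. With V_CE = 0.2 V, I_C = (V_CC − 0.2)/R_C = 6.7/3.9 = 1.72 mA.
Check: β·I_B = 7.73 mA > I_C = 1.72 mA, confirming saturation.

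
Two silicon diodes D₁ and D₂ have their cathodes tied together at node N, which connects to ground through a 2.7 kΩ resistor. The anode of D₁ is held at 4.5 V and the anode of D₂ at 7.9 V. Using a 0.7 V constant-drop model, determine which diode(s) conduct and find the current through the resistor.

Only D₂ conducts; I_R ≈ 2.7 mA

Assume both conduct. Then node N would need to be at both 4.5−0.7 = 3.8 V and 7.9−0.7 = 7.2 V, which is impossible.
Assume only D₂ conducts: V_N = 7.9 − 0.7 = 7.2 V, so I_R = 7.2/2.7 = 2.67 mA.
Check D₁: its anode-to-cathode voltage is 4.5 − 7.2 = -2.7 V < 0.7 V, so it is off. The assumption is consistent.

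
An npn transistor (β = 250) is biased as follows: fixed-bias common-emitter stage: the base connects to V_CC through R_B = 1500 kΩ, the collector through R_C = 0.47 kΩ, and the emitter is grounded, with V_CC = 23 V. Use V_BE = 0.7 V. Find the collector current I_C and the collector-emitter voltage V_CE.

Base loop: V_CC = I_B·R_B + V_BE, so I_B = (23 − 0.7)/1500 kΩ = 0.0149 mA.
In the active region I_C = β·I_B = 250 × 0.0149 = 3.72 mA.
Collector loop: V_CE = V_CC − I_C·R_C = 23 − 3.72×0.47 = 21.3 V.
Since V_CE = 21.3 V > V_CE(sat) ≈ 0.2 V, the transistor is in the active region as assumed.

I_C ≈ 3.7 mA, V_CE ≈ 21 V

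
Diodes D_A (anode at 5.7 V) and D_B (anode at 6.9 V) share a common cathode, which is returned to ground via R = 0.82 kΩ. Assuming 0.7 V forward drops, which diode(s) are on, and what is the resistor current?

Assume both conduct. Then node N would need to be at both 5.7−0.7 = 5 V and 6.9−0.7 = 6.2 V, which is impossible.
Assume only D_B conducts: V_N = 6.9 − 0.7 = 6.2 V, so I_R = 6.2/0.82 = 7.56 mA.
Check D_A: its anode-to-cathode voltage is 5.7 − 6.2 = -0.5 V < 0.7 V, so it is off. The assumption is consistent.

Only D_B conducts; I_R ≈ 7.6 mA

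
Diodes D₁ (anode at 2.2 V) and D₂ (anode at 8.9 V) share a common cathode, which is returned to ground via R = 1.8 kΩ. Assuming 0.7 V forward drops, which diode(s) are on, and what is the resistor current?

Only D₂ conducts; I_R ≈ 4.6 mA

Assume both conduct. Then node N would need to be at both 2.2−0.7 = 1.5 V and 8.9−0.7 = 8.2 V, which is impossible.
Assume only D₂ conducts: V_N = 8.9 − 0.7 = 8.2 V, so I_R = 8.2/1.8 = 4.56 mA.
Check D₁: its anode-to-cathode voltage is 2.2 − 8.2 = -6 V < 0.7 V, so it is off. The assumption is consistent.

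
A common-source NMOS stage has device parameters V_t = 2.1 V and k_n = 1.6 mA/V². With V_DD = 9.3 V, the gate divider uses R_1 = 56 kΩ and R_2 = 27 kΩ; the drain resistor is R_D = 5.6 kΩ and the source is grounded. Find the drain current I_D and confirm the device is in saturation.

V_G = V_DD·R_2/(R_1+R_2) = 9.3×27/83 = 3.03 V. With the source grounded, V_GS = V_G = 3.03 V.
Assume saturation: I_D = (k_n/2)(V_GS − V_t)² = (1.6/2)×(3.03 − 2.1)² = 0.8×0.925² = 0.685 mA.
V_DS = V_DD − I_D·R_D = 9.3 − 0.685×5.6 = 5.46 V.
Saturation requires V_DS ≥ V_GS − V_t = 0.925 V; 5.46 ≥ 0.925 ✓.

I_D ≈ 0.68 mA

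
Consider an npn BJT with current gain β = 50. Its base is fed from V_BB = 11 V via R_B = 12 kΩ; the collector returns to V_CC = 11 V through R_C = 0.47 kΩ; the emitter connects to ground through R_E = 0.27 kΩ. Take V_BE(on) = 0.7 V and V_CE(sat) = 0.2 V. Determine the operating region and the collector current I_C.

Assume active: I_B = (11 − 0.7)/(12 + 51×0.27) = 0.4 mA, I_C = β·I_B = 20 mA.
Then V_CE = 11 − 20×0.47 − 20.4×0.27 = -3.9 V < 0.2 V — the active assumption fails.
Re-solve with V_CE = 0.2 V. KCL at the emitter: V_E/R_E = (V_BB−0.7−V_E)/R_B + (V_CC−0.2−V_E)/R_C, giving V_E = 4.03 V.
I_C = (V_CC − 0.2 − V_E)/R_C = (10.8 − 4.03)/0.47 = 14.4 mA.
Check: I_B = (10.3 − 4.03)/12 = 0.522 mA, and β·I_B = 26.1 mA > I_C, confirming saturation.

saturation; I_C ≈ 14 mA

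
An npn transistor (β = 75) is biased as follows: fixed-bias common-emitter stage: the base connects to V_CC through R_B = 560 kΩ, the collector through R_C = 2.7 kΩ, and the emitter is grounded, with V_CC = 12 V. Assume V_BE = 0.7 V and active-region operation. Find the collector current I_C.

I_C ≈ 1.5 mA

Base loop: V_CC = I_B·R_B + V_BE, so I_B = (12 − 0.7)/560 kΩ = 0.0202 mA.
In the active region I_C = β·I_B = 75 × 0.0202 = 1.51 mA.
Collector loop: V_CE = V_CC − I_C·R_C = 12 − 1.51×2.7 = 7.91 V.
Since V_CE = 7.91 V > V_CE(sat) ≈ 0.2 V, the transistor is in the active region as assumed.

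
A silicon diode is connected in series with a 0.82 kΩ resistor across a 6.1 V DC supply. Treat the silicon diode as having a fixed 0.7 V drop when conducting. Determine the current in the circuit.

KVL around the loop: 6.1 = V_D + I·R = 0.7 + I × 0.82 kΩ.
So I = (6.1 − 0.7) / 0.82 kΩ = 5.4 / 0.82 = 6.59 mA.

I ≈ 6.6 mA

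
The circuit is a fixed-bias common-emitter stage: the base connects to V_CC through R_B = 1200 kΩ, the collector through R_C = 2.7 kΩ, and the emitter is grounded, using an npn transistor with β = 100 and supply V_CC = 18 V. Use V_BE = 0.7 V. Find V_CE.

Base loop: V_CC = I_B·R_B + V_BE, so I_B = (18 − 0.7)/1200 kΩ = 0.0144 mA.
In the active region I_C = β·I_B = 100 × 0.0144 = 1.44 mA.
Collector loop: V_CE = V_CC − I_C·R_C = 18 − 1.44×2.7 = 14.1 V.
Since V_CE = 14.1 V > V_CE(sat) ≈ 0.2 V, the transistor is in the active region as assumed.

V_CE ≈ 14 V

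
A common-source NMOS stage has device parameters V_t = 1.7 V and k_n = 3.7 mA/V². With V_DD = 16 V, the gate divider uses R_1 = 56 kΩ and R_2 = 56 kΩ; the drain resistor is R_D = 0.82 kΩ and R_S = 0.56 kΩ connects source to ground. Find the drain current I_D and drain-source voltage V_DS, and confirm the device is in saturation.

V_G = V_DD·R_2/(R_1+R_2) = 16×56/112 = 8 V.
Assume saturation: I_D = (k_n/2)(V_GS − V_t)² with V_GS = V_G − I_D·R_S = 8 − 0.56·I_D.
Substituting gives 0.58·I_D² − 14.1·I_D + 73.4 = 0, with roots I_D = 7.62 or 16.6 mA.
The root I_D = 16.6 mA gives V_GS = -1.3 V ≤ V_t, so take I_D = 7.62 mA.
Then V_GS = 3.73 V and V_DS = V_DD − I_D(R_D+R_S) = 16 − 7.62×1.38 = 5.48 V.
Saturation requires V_DS ≥ V_GS − V_t = 2.03 V; 5.48 ≥ 2.03 ✓.

I_D ≈ 7.6 mA, V_DS ≈ 5.5 V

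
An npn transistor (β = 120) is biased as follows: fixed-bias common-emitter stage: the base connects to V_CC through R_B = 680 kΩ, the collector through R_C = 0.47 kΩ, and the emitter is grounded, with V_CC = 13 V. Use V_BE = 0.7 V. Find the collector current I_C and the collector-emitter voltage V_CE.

Base loop: V_CC = I_B·R_B + V_BE, so I_B = (13 − 0.7)/680 kΩ = 0.0181 mA.
In the active region I_C = β·I_B = 120 × 0.0181 = 2.17 mA.
Collector loop: V_CE = V_CC − I_C·R_C = 13 − 2.17×0.47 = 12 V.
Since V_CE = 12 V > V_CE(sat) ≈ 0.2 V, the transistor is in the active region as assumed.

I_C ≈ 2.2 mA, V_CE ≈ 12 V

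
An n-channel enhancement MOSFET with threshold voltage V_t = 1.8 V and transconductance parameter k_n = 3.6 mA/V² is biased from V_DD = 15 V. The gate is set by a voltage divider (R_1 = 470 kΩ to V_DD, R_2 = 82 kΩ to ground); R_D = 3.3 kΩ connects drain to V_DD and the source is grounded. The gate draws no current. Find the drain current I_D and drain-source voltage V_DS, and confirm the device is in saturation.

I_D ≈ 0.33 mA, V_DS ≈ 14 V

V_G = V_DD·R_2/(R_1+R_2) = 15×82/552 = 2.23 V. With the source grounded, V_GS = V_G = 2.23 V.
Assume saturation: I_D = (k_n/2)(V_GS − V_t)² = (3.6/2)×(2.23 − 1.8)² = 1.8×0.428² = 0.33 mA.
V_DS = V_DD − I_D·R_D = 15 − 0.33×3.3 = 13.9 V.
Saturation requires V_DS ≥ V_GS − V_t = 0.428 V; 13.9 ≥ 0.428 ✓.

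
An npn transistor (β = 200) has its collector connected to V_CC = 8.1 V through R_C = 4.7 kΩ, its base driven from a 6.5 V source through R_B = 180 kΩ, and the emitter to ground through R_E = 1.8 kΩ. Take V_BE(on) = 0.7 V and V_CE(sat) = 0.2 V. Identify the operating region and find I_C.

Assume active: I_B = (6.5 − 0.7)/(180 + 201×1.8) = 0.0107 mA, I_C = β·I_B = 2.14 mA.
Then V_CE = 8.1 − 2.14×4.7 − 2.15×1.8 = -5.84 V < 0.2 V — the active assumption fails.
Re-solve with V_CE = 0.2 V. KCL at the emitter: V_E/R_E = (V_BB−0.7−V_E)/R_B + (V_CC−0.2−V_E)/R_C, giving V_E = 2.21 V.
I_C = (V_CC − 0.2 − V_E)/R_C = (7.9 − 2.21)/4.7 = 1.21 mA.
Check: I_B = (5.8 − 2.21)/180 = 0.0199 mA, and β·I_B = 3.98 mA > I_C, confirming saturation.

saturation; I_C ≈ 1.2 mA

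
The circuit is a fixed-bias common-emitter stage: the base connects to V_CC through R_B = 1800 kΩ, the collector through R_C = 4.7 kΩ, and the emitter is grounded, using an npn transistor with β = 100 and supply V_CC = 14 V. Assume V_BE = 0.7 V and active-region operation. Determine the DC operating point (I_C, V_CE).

I_C ≈ 0.74 mA, V_CE ≈ 11 V

Base loop: V_CC = I_B·R_B + V_BE, so I_B = (14 − 0.7)/1800 kΩ = 0.00739 mA.
In the active region I_C = β·I_B = 100 × 0.00739 = 0.739 mA.
Collector loop: V_CE = V_CC − I_C·R_C = 14 − 0.739×4.7 = 10.5 V.
Since V_CE = 10.5 V > V_CE(sat) ≈ 0.2 V, the transistor is in the active region as assumed.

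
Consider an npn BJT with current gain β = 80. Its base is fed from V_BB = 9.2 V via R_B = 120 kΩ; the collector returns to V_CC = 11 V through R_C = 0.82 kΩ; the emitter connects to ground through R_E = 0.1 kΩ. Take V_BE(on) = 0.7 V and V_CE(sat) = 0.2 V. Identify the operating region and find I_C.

Assume active. Base-emitter loop: I_B = (V_BB − V_BE)/(R_B + (β+1)R_E) = (9.2 − 0.7)/(120 + 81×0.1) = 0.0664 mA.
I_C = β·I_B = 80×0.0664 = 5.31 mA.
V_CE = V_CC − I_C·R_C − I_E·R_E = 11 − 5.31×0.82 − 5.37×0.1 = 6.11 V > V_CE(sat), so the active-region assumption holds.

active; I_C ≈ 5.3 mA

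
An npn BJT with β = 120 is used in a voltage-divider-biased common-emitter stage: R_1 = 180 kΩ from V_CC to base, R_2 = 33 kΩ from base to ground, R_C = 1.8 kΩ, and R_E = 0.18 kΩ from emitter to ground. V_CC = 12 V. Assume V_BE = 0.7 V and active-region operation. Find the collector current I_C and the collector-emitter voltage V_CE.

I_C ≈ 2.8 mA, V_CE ≈ 6.5 V

Thevenize the base divider: V_Th = V_CC·R_2/(R_1+R_2) = 12×33/213 = 1.86 V, R_Th = R_1‖R_2 = 27.9 kΩ.
Base-emitter loop: V_Th = I_B·R_Th + V_BE + (β+1)I_B·R_E, so I_B = (1.86 − 0.7) / (27.9 + 121×0.18) = 0.0233 mA.
I_C = β·I_B = 120×0.0233 = 2.8 mA, and I_E = (β+1)I_B = 2.82 mA.
V_CE = V_CC − I_C·R_C − I_E·R_E = 12 − 2.8×1.8 − 2.82×0.18 = 6.45 V.
V_CE = 6.45 V > 0.2 V confirms active-region operation.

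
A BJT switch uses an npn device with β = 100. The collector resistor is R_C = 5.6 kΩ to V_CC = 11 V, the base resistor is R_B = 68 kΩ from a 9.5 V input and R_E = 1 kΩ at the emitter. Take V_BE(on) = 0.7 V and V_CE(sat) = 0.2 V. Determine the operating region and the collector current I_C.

saturation; I_C ≈ 1.6 mA

Assume active: I_B = (9.5 − 0.7)/(68 + 101×1) = 0.0521 mA, I_C = β·I_B = 5.21 mA.
Then V_CE = 11 − 5.21×5.6 − 5.26×1 = -23.4 V < 0.2 V — the active assumption fails.
Re-solve with V_CE = 0.2 V. KCL at the emitter: V_E/R_E = (V_BB−0.7−V_E)/R_B + (V_CC−0.2−V_E)/R_C, giving V_E = 1.72 V.
I_C = (V_CC − 0.2 − V_E)/R_C = (10.8 − 1.72)/5.6 = 1.62 mA.
Check: I_B = (8.8 − 1.72)/68 = 0.104 mA, and β·I_B = 10.4 mA > I_C, confirming saturation.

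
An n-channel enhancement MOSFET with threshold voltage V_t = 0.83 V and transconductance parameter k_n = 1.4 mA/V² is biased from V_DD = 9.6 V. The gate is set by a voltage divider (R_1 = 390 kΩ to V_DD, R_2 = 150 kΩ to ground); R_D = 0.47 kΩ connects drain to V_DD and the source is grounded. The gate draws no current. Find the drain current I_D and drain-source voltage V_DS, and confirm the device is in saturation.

I_D ≈ 2.4 mA, V_DS ≈ 8.5 V

V_G = V_DD·R_2/(R_1+R_2) = 9.6×150/540 = 2.67 V. With the source grounded, V_GS = V_G = 2.67 V.
Assume saturation: I_D = (k_n/2)(V_GS − V_t)² = (1.4/2)×(2.67 − 0.83)² = 0.7×1.84² = 2.36 mA.
V_DS = V_DD − I_D·R_D = 9.6 − 2.36×0.47 = 8.49 V.
Saturation requires V_DS ≥ V_GS − V_t = 1.84 V; 8.49 ≥ 1.84 ✓.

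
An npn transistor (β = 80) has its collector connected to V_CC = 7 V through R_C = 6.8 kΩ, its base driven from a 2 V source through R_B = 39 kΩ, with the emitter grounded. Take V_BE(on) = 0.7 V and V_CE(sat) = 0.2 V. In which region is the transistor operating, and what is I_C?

Assume active: I_B = (2 − 0.7)/39 = 0.0333 mA, giving I_C = β·I_B = 2.67 mA.
But then V_CE = 7 − 2.67×6.8 = -11.1 V < V_CE(sat) = 0.2 V — impossible in the active region.
So the transistor is saturated. With V_CE = 0.2 V, I_C = (V_CC − 0.2)/R_C = 6.8/6.8 = 1 mA.
Check: β·I_B = 2.67 mA > I_C = 1 mA, confirming saturation.

saturation; I_C ≈ 1 mA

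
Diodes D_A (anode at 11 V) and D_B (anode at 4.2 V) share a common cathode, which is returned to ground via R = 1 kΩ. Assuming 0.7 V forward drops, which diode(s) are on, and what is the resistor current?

Assume both conduct. Then node N would need to be at both 11−0.7 = 10.3 V and 4.2−0.7 = 3.5 V, which is impossible.
Assume only D_A conducts: V_N = 11 − 0.7 = 10.3 V, so I_R = 10.3/1 = 10.3 mA.
Check D_B: its anode-to-cathode voltage is 4.2 − 10.3 = -6.1 V < 0.7 V, so it is off. The assumption is consistent.

Only D_A conducts; I_R ≈ 10 mA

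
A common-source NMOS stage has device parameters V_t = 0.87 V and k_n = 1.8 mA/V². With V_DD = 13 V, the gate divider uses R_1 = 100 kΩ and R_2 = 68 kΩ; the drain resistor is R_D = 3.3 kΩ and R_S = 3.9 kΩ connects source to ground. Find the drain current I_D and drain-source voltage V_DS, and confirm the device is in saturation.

I_D ≈ 0.87 mA, V_DS ≈ 6.7 V

V_G = V_DD·R_2/(R_1+R_2) = 13×68/168 = 5.26 V.
Assume saturation: I_D = (k_n/2)(V_GS − V_t)² with V_GS = V_G − I_D·R_S = 5.26 − 3.9·I_D.
Substituting gives 13.7·I_D² − 31.8·I_D + 17.4 = 0, with roots I_D = 0.874 or 1.45 mA.
The root I_D = 1.45 mA gives V_GS = -0.4 V ≤ V_t, so take I_D = 0.874 mA.
Then V_GS = 1.86 V and V_DS = V_DD − I_D(R_D+R_S) = 13 − 0.874×7.2 = 6.71 V.
Saturation requires V_DS ≥ V_GS − V_t = 0.985 V; 6.71 ≥ 0.985 ✓.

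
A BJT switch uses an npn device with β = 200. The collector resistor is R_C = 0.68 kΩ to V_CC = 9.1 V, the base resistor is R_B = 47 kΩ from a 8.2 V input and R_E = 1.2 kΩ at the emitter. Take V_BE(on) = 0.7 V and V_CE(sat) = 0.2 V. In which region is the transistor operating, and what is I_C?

saturation; I_C ≈ 4.7 mA

Assume active: I_B = (8.2 − 0.7)/(47 + 201×1.2) = 0.026 mA, I_C = β·I_B = 5.2 mA.
Then V_CE = 9.1 − 5.2×0.68 − 5.23×1.2 = -0.716 V < 0.2 V — the active assumption fails.
Re-solve with V_CE = 0.2 V. KCL at the emitter: V_E/R_E = (V_BB−0.7−V_E)/R_B + (V_CC−0.2−V_E)/R_C, giving V_E = 5.7 V.
I_C = (V_CC − 0.2 − V_E)/R_C = (8.9 − 5.7)/0.68 = 4.71 mA.
Check: I_B = (7.5 − 5.7)/47 = 0.0384 mA, and β·I_B = 7.67 mA > I_C, confirming saturation.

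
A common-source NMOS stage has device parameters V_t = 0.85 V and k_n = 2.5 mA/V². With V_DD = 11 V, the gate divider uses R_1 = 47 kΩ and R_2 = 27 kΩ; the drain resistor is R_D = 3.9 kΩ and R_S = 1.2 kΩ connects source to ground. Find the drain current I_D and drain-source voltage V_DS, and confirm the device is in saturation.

I_D ≈ 1.7 mA, V_DS ≈ 2.5 V

V_G = V_DD·R_2/(R_1+R_2) = 11×27/74 = 4.01 V.
Assume saturation: I_D = (k_n/2)(V_GS − V_t)² with V_GS = V_G − I_D·R_S = 4.01 − 1.2·I_D.
Substituting gives 1.8·I_D² − 10.5·I_D + 12.5 = 0, with roots I_D = 1.67 or 4.16 mA.
The root I_D = 4.16 mA gives V_GS = -0.973 V ≤ V_t, so take I_D = 1.67 mA.
Then V_GS = 2.01 V and V_DS = V_DD − I_D(R_D+R_S) = 11 − 1.67×5.1 = 2.47 V.
Saturation requires V_DS ≥ V_GS − V_t = 1.16 V; 2.47 ≥ 1.16 ✓.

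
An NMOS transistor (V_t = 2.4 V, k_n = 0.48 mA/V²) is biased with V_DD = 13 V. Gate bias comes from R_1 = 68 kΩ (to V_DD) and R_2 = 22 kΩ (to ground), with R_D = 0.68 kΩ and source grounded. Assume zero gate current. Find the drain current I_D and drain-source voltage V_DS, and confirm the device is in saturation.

I_D ≈ 0.15 mA, V_DS ≈ 13 V

V_G = V_DD·R_2/(R_1+R_2) = 13×22/90 = 3.18 V. With the source grounded, V_GS = V_G = 3.18 V.
Assume saturation: I_D = (k_n/2)(V_GS − V_t)² = (0.48/2)×(3.18 − 2.4)² = 0.24×0.778² = 0.145 mA.
V_DS = V_DD − I_D·R_D = 13 − 0.145×0.68 = 12.9 V.
Saturation requires V_DS ≥ V_GS − V_t = 0.778 V; 12.9 ≥ 0.778 ✓.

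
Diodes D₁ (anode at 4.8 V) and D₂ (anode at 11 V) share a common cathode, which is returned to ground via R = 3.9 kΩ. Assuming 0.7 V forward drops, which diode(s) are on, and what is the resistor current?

Only D₂ conducts; I_R ≈ 2.6 mA

Assume both conduct. Then node N would need to be at both 4.8−0.7 = 4.1 V and 11−0.7 = 10.3 V, which is impossible.
Assume only D₂ conducts: V_N = 11 − 0.7 = 10.3 V, so I_R = 10.3/3.9 = 2.64 mA.
Check D₁: its anode-to-cathode voltage is 4.8 − 10.3 = -5.5 V < 0.7 V, so it is off. The assumption is consistent.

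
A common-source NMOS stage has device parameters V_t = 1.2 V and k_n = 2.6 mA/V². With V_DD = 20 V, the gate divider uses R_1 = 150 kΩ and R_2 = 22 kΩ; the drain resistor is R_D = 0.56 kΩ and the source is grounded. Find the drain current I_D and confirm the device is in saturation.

I_D ≈ 2.4 mA

V_G = V_DD·R_2/(R_1+R_2) = 20×22/172 = 2.56 V. With the source grounded, V_GS = V_G = 2.56 V.
Assume saturation: I_D = (k_n/2)(V_GS − V_t)² = (2.6/2)×(2.56 − 1.2)² = 1.3×1.36² = 2.4 mA.
V_DS = V_DD − I_D·R_D = 20 − 2.4×0.56 = 18.7 V.
Saturation requires V_DS ≥ V_GS − V_t = 1.36 V; 18.7 ≥ 1.36 ✓.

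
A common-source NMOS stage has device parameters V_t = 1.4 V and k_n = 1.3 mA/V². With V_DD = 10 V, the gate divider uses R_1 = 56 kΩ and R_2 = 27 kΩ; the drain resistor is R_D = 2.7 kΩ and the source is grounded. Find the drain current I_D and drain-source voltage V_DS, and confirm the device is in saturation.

V_G = V_DD·R_2/(R_1+R_2) = 10×27/83 = 3.25 V. With the source grounded, V_GS = V_G = 3.25 V.
Assume saturation: I_D = (k_n/2)(V_GS − V_t)² = (1.3/2)×(3.25 − 1.4)² = 0.65×1.85² = 2.23 mA.
V_DS = V_DD − I_D·R_D = 10 − 2.23×2.7 = 3.97 V.
Saturation requires V_DS ≥ V_GS − V_t = 1.85 V; 3.97 ≥ 1.85 ✓.

I_D ≈ 2.2 mA, V_DS ≈ 4 V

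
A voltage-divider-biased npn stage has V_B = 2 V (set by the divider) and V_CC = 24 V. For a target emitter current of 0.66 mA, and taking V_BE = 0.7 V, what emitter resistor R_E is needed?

R_E ≈ 2 kΩ

V_E = V_B − V_BE = 2 − 0.7 = 1.3 V.
R_E = V_E / I_E = 1.3 / 0.66 = 1.97 kΩ.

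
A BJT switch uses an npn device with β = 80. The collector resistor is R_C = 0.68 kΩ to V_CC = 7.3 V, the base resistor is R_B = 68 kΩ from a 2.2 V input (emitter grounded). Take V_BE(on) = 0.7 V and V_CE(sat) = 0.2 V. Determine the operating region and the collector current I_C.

active; I_C ≈ 1.8 mA

Assume active. Base-emitter loop: I_B = (V_BB − V_BE)/R_B = (2.2 − 0.7)/68 = 0.0221 mA.
I_C = β·I_B = 80×0.0221 = 1.76 mA.
V_CE = V_CC − I_C·R_C = 7.3 − 1.76×0.68 = 6.1 V > V_CE(sat), so the active-region assumption holds.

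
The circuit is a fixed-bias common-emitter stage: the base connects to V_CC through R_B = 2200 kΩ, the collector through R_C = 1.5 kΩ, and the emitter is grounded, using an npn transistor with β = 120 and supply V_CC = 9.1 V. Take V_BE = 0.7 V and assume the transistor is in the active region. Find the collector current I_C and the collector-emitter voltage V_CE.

Base loop: V_CC = I_B·R_B + V_BE, so I_B = (9.1 − 0.7)/2200 kΩ = 0.00382 mA.
In the active region I_C = β·I_B = 120 × 0.00382 = 0.458 mA.
Collector loop: V_CE = V_CC − I_C·R_C = 9.1 − 0.458×1.5 = 8.41 V.
Since V_CE = 8.41 V > V_CE(sat) ≈ 0.2 V, the transistor is in the active region as assumed.

I_C ≈ 0.46 mA, V_CE ≈ 8.4 V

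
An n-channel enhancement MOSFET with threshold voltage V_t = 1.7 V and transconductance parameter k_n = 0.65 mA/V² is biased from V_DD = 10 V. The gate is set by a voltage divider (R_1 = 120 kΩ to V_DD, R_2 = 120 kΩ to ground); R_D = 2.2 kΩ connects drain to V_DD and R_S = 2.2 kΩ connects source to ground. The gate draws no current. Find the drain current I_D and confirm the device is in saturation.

V_G = V_DD·R_2/(R_1+R_2) = 10×120/240 = 5 V.
Assume saturation: I_D = (k_n/2)(V_GS − V_t)² with V_GS = V_G − I_D·R_S = 5 − 2.2·I_D.
Substituting gives 1.57·I_D² − 5.72·I_D + 3.54 = 0, with roots I_D = 0.791 or 2.84 mA.
The root I_D = 2.84 mA gives V_GS = -1.26 V ≤ V_t, so take I_D = 0.791 mA.
Then V_GS = 3.26 V and V_DS = V_DD − I_D(R_D+R_S) = 10 − 0.791×4.4 = 6.52 V.
Saturation requires V_DS ≥ V_GS − V_t = 1.56 V; 6.52 ≥ 1.56 ✓.

I_D ≈ 0.79 mA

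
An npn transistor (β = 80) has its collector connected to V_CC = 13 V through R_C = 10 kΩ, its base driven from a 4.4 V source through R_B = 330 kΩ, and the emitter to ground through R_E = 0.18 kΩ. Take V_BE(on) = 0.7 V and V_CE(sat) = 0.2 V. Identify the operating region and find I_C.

active; I_C ≈ 0.86 mA

Assume active. Base-emitter loop: I_B = (V_BB − V_BE)/(R_B + (β+1)R_E) = (4.4 − 0.7)/(330 + 81×0.18) = 0.0107 mA.
I_C = β·I_B = 80×0.0107 = 0.859 mA.
V_CE = V_CC − I_C·R_C − I_E·R_E = 13 − 0.859×10 − 0.87×0.18 = 4.25 V > V_CE(sat), so the active-region assumption holds.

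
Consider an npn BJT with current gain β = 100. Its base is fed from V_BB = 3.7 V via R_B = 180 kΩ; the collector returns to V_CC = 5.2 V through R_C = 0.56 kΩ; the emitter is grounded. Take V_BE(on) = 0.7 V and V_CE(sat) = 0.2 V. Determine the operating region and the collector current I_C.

Assume active. Base-emitter loop: I_B = (V_BB − V_BE)/R_B = (3.7 − 0.7)/180 = 0.0167 mA.
I_C = β·I_B = 100×0.0167 = 1.67 mA.
V_CE = V_CC − I_C·R_C = 5.2 − 1.67×0.56 = 4.27 V > V_CE(sat), so the active-region assumption holds.

active; I_C ≈ 1.7 mA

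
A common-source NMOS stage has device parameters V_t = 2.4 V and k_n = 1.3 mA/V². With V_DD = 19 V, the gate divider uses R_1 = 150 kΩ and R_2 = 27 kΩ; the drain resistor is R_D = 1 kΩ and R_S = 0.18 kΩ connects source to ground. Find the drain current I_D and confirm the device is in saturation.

V_G = V_DD·R_2/(R_1+R_2) = 19×27/177 = 2.9 V.
Assume saturation: I_D = (k_n/2)(V_GS − V_t)² with V_GS = V_G − I_D·R_S = 2.9 − 0.18·I_D.
Substituting gives 0.0211·I_D² − 1.12·I_D + 0.161 = 0, with roots I_D = 0.145 or 52.9 mA.
The root I_D = 52.9 mA gives V_GS = -6.62 V ≤ V_t, so take I_D = 0.145 mA.
Then V_GS = 2.87 V and V_DS = V_DD − I_D(R_D+R_S) = 19 − 0.145×1.18 = 18.8 V.
Saturation requires V_DS ≥ V_GS − V_t = 0.472 V; 18.8 ≥ 0.472 ✓.

I_D ≈ 0.14 mA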